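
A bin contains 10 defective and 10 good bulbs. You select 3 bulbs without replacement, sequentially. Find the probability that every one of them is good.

2/19

P = 10/20 × 9/19 × 8/18 = 720/6840 = 2/19.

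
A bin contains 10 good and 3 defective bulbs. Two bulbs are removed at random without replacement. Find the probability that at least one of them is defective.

P(no defective) = 10/13 × 9/12 = 90/156 = 15/26.
P(at least one) = 1 − 15/26 = 11/26.

11/26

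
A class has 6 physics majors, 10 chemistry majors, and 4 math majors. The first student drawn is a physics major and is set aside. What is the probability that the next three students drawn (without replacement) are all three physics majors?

After the first draw, 5 of the remaining 19 students are physics majors.
P = 5/19 × 4/18 × 3/17 = 60/5814 = 10/969.

10/969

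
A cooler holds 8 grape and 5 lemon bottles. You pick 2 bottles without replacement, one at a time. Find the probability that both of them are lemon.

P(every draw is lemon) = 5/13 × 4/12 = 20/156 = 5/39.

5/39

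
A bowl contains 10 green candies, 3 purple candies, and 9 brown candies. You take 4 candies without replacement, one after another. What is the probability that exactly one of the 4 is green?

One ordering (green drawn first) has probability 10/22 × 12/21 × 11/20 × 10/19 = 13200/175560 = 10/133.
There are C(4,1) = 4 such orderings, each equally likely, so P = 4 × 10/133 = 40/133.

40/133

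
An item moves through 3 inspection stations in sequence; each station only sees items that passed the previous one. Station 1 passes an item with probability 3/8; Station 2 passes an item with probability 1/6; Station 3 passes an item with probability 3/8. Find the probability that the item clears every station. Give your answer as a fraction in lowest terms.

3/128

Multiplying along the chain,
P = 3/8 × 1/6 × 3/8 = 9/384 = 3/128.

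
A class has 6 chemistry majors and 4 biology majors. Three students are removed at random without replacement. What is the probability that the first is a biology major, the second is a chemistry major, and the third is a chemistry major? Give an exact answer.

Chain rule:
P = 4/10 × 6/9 × 5/8 = 120/720 = 1/6.

1/6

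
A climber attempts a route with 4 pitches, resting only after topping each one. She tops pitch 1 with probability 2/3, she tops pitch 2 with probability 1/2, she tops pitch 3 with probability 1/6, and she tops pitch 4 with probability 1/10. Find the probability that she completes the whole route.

The events are sequential, so multiply the conditional probabilities:
P = 2/3 × 1/2 × 1/6 × 1/10 = 2/360 = 1/180.

1/180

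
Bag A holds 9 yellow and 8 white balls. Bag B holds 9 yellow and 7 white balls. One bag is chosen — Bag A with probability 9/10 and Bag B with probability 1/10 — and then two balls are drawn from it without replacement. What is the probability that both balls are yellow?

From Bag A: P(both yellow) = (9/17)(8/16) = 9/34.
From Bag B: P(both yellow) = (9/16)(8/15) = 3/10.
Total probability = (9/10)(9/34) + (1/10)(3/10) = 114/425.

114/425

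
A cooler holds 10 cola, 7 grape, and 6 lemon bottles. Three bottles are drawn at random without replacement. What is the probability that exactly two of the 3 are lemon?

255/1771

One ordering (lemon drawn first) has probability 6/23 × 5/22 × 17/21 = 510/10626 = 85/1771.
There are C(3,2) = 3 such orderings, each equally likely, so P = 3 × 85/1771 = 255/1771.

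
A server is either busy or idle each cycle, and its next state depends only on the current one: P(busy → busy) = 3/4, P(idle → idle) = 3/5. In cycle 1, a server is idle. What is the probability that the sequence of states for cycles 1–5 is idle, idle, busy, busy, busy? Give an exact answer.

27/200

Cycle 1 is given. For each transition, use the conditional probability from the current state:
P(idle | idle) = 3/5; P(busy | idle) = 2/5; P(busy | busy) = 3/4; P(busy | busy) = 3/4.
P = 3/5 × 2/5 × 3/4 × 3/4 = 54/400 = 27/200.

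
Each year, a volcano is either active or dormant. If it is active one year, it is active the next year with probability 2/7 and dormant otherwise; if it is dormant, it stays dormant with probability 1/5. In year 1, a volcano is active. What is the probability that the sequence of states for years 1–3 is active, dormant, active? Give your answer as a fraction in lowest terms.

4/7

Year 1 is given. For each transition, use the conditional probability from the current state:
P(dormant | active) = 5/7; P(active | dormant) = 4/5.
P = 5/7 × 4/5 = 20/35 = 4/7.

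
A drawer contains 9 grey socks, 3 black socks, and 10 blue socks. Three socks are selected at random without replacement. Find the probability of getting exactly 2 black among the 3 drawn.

57/1540

One ordering (black drawn first) has probability 3/22 × 2/21 × 19/20 = 114/9240 = 19/1540.
There are C(3,2) = 3 such orderings, each equally likely, so P = 3 × 19/1540 = 57/1540.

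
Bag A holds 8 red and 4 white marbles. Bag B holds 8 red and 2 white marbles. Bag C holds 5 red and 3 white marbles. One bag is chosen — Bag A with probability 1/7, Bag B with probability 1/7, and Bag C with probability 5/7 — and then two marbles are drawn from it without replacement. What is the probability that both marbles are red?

19627/48510

From Bag A: P(both red) = (8/12)(7/11) = 14/33.
From Bag B: P(both red) = (8/10)(7/9) = 28/45.
From Bag C: P(both red) = (5/8)(4/7) = 5/14.
Total probability = (1/7)(14/33) + (1/7)(28/45) + (5/7)(5/14) = 19627/48510.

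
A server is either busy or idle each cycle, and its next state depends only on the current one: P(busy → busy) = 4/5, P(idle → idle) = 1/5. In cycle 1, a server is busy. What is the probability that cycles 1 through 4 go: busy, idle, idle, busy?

4/125

Cycle 1 is given. For each transition, use the conditional probability from the current state:
P(idle | busy) = 1/5; P(idle | idle) = 1/5; P(busy | idle) = 4/5.
P = 1/5 × 1/5 × 4/5 = 4/125.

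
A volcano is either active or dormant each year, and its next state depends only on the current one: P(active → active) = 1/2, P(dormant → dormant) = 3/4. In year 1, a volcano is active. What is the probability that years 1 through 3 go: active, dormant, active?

Year 1 is given. For each transition, use the conditional probability from the current state:
P(dormant | active) = 1/2; P(active | dormant) = 1/4.
P = 1/2 × 1/4 = 1/8.

1/8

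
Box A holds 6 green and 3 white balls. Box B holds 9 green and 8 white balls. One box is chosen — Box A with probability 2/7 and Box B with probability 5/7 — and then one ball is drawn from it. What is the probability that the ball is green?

29/51

From Box A: P(green) = 6/9.
From Box B: P(green) = 9/17.
Total probability = (2/7)(6/9) + (5/7)(9/17) = 29/51.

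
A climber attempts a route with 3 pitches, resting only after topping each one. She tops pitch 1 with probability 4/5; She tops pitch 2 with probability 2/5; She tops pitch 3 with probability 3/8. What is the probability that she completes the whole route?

The events are sequential, so multiply the conditional probabilities:
P = 4/5 × 2/5 × 3/8 = 24/200 = 3/25.

3/25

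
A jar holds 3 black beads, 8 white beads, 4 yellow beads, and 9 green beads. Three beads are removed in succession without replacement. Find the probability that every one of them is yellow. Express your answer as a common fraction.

1/506

P = 4/24 × 3/23 × 2/22 = 24/12144 = 1/506.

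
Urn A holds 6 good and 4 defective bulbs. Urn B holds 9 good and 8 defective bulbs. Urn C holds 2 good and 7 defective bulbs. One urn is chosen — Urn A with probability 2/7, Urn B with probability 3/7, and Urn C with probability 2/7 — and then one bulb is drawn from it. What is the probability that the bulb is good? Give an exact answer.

From Urn A: P(good) = 6/10.
From Urn B: P(good) = 9/17.
From Urn C: P(good) = 2/9.
Total probability = (2/7)(6/10) + (3/7)(9/17) + (2/7)(2/9) = 2473/5355.

2473/5355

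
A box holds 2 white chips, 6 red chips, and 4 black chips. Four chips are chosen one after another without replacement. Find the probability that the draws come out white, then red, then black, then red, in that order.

Chain rule:
P = 2/12 × 6/11 × 4/10 × 5/9 = 240/11880 = 2/99.

2/99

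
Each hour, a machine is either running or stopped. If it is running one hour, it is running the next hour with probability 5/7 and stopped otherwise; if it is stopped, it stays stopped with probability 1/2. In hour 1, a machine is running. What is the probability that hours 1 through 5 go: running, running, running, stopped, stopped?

Hour 1 is given. For each transition, use the conditional probability from the current state:
P(running | running) = 5/7; P(running | running) = 5/7; P(stopped | running) = 2/7; P(stopped | stopped) = 1/2.
P = 5/7 × 5/7 × 2/7 × 1/2 = 50/686 = 25/343.

25/343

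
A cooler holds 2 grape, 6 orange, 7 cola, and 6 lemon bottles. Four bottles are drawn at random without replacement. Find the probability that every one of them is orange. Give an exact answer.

P(every draw is orange) = 6/21 × 5/20 × 4/19 × 3/18 = 360/143640 = 1/399.

1/399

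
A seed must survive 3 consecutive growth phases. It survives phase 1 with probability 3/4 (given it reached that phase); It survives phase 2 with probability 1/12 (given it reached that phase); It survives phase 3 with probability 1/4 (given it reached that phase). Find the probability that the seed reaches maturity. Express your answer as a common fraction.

1/64

The events are sequential, so multiply the conditional probabilities:
P = 3/4 × 1/12 × 1/4 = 3/192 = 1/64.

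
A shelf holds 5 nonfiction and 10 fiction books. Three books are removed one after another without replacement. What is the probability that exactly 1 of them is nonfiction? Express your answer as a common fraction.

One ordering (nonfiction drawn first) has probability 5/15 × 10/14 × 9/13 = 450/2730 = 15/91.
There are C(3,1) = 3 such orderings, each equally likely, so P = 3 × 15/91 = 45/91.

45/91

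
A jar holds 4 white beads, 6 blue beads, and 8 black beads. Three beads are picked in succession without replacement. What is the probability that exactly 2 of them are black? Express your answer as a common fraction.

35/102

One ordering (black drawn first) has probability 8/18 × 7/17 × 10/16 = 560/4896 = 35/306.
There are C(3,2) = 3 such orderings, each equally likely, so P = 3 × 35/306 = 35/102.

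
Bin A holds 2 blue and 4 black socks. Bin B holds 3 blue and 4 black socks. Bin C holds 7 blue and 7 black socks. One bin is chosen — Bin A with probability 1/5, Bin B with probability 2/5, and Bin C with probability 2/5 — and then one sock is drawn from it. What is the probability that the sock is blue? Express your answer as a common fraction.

From Bin A: P(blue) = 2/6.
From Bin B: P(blue) = 3/7.
From Bin C: P(blue) = 7/14.
Total probability = (1/5)(2/6) + (2/5)(3/7) + (2/5)(7/14) = 46/105.

46/105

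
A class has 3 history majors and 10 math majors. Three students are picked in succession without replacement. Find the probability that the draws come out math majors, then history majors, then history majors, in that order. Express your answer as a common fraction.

Multiply the probability of each draw given the previous ones:
P = 10/13 × 3/12 × 2/11 = 60/1716 = 5/143.

5/143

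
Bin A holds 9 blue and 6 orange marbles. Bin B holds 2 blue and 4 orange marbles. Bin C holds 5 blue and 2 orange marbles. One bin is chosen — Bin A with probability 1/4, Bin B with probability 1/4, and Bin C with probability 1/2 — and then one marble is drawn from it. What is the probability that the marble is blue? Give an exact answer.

From Bin A: P(blue) = 9/15.
From Bin B: P(blue) = 2/6.
From Bin C: P(blue) = 5/7.
Total probability = (1/4)(9/15) + (1/4)(2/6) + (1/2)(5/7) = 62/105.

62/105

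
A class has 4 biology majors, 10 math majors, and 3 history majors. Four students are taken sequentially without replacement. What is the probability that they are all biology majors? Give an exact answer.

1/2380

P(all biology majors) = 4/17 × 3/16 × 2/15 × 1/14 = 24/57120 = 1/2380.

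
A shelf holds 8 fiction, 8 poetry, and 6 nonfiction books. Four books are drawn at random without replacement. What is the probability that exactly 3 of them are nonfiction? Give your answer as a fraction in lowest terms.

One ordering (nonfiction drawn first) has probability 6/22 × 5/21 × 4/20 × 16/19 = 1920/175560 = 16/1463.
There are C(4,3) = 4 such orderings, each equally likely, so P = 4 × 16/1463 = 64/1463.

64/1463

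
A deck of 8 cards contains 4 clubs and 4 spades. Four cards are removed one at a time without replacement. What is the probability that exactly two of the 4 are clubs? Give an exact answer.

One ordering (clubs drawn first) has probability 4/8 × 3/7 × 4/6 × 3/5 = 144/1680 = 3/35.
There are C(4,2) = 6 such orderings, each equally likely, so P = 6 × 3/35 = 18/35.

18/35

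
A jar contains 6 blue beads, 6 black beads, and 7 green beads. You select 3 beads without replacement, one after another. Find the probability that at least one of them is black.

P(no black) = 13/19 × 12/18 × 11/17 = 1716/5814 = 286/969.
P(at least one) = 1 − 286/969 = 683/969.

683/969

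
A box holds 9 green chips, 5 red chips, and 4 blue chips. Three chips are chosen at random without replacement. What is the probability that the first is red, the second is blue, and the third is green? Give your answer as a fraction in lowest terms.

5/136

Each draw changes the counts, so multiply the conditional probabilities along the sequence:
P = 5/18 × 4/17 × 9/16 = 180/4896 = 5/136.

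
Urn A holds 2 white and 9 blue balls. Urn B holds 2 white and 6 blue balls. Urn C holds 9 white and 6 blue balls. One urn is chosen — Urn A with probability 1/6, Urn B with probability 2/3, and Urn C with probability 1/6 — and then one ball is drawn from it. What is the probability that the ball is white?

49/165

From Urn A: P(white) = 2/11.
From Urn B: P(white) = 2/8.
From Urn C: P(white) = 9/15.
Total probability = (1/6)(2/11) + (2/3)(2/8) + (1/6)(9/15) = 49/165.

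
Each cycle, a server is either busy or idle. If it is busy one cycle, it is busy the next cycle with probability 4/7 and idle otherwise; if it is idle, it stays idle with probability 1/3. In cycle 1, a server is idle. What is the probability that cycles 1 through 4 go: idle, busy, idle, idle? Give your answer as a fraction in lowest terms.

2/21

Cycle 1 is given. For each transition, use the conditional probability from the current state:
P(busy | idle) = 2/3; P(idle | busy) = 3/7; P(idle | idle) = 1/3.
P = 2/3 × 3/7 × 1/3 = 6/63 = 2/21.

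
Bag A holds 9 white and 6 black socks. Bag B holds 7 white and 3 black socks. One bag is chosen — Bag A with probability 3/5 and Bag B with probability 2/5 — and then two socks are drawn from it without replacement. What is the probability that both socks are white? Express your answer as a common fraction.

From Bag A: P(both white) = (9/15)(8/14) = 12/35.
From Bag B: P(both white) = (7/10)(6/9) = 7/15.
Total probability = (3/5)(12/35) + (2/5)(7/15) = 206/525.

206/525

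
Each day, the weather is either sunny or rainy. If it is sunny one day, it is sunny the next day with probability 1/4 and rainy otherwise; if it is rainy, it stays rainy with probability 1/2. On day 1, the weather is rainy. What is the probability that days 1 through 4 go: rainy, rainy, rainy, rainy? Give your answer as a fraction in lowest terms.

Day 1 is given. For each transition, use the conditional probability from the current state:
P(rainy | rainy) = 1/2; P(rainy | rainy) = 1/2; P(rainy | rainy) = 1/2.
P = 1/2 × 1/2 × 1/2 = 1/8.

1/8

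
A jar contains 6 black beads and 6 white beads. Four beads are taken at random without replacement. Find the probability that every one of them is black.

P(every draw is black) = 6/12 × 5/11 × 4/10 × 3/9 = 360/11880 = 1/33.

1/33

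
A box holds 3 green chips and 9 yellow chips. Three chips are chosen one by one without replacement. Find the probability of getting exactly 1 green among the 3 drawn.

One ordering (green drawn first) has probability 3/12 × 9/11 × 8/10 = 216/1320 = 9/55.
There are C(3,1) = 3 such orderings, each equally likely, so P = 3 × 9/55 = 27/55.

27/55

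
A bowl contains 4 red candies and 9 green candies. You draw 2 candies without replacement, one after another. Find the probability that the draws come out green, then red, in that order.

Multiply the probability of each draw given the previous ones:
P = 9/13 × 4/12 = 36/156 = 3/13.

3/13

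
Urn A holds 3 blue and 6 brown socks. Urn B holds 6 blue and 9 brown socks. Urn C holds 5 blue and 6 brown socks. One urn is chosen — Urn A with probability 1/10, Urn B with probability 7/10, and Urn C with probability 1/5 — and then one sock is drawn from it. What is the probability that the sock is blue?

667/1650

From Urn A: P(blue) = 3/9.
From Urn B: P(blue) = 6/15.
From Urn C: P(blue) = 5/11.
Total probability = (1/10)(3/9) + (7/10)(6/15) + (1/5)(5/11) = 667/1650.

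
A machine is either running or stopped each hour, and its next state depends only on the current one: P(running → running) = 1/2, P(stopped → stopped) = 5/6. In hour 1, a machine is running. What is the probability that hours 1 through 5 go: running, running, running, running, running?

Hour 1 is given. For each transition, use the conditional probability from the current state:
P(running | running) = 1/2; P(running | running) = 1/2; P(running | running) = 1/2; P(running | running) = 1/2.
P = 1/2 × 1/2 × 1/2 × 1/2 = 1/16.

1/16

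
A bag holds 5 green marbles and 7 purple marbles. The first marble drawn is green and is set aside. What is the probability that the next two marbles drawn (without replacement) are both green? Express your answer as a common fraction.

6/55

With the first marble removed, 4 green remain out of 11.
P = 4/11 × 3/10 = 12/110 = 6/55.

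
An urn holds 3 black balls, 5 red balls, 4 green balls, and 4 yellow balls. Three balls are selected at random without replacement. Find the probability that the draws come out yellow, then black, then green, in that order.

1/70

Multiply the probability of each draw given the previous ones:
P = 4/16 × 3/15 × 4/14 = 48/3360 = 1/70.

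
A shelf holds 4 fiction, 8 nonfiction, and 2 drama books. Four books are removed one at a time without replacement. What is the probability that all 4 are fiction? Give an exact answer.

P = 4/14 × 3/13 × 2/12 × 1/11 = 24/24024 = 1/1001.

1/1001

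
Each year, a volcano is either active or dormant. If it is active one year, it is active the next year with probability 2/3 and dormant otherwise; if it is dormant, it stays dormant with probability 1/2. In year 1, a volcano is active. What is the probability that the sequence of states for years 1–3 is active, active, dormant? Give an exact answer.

Year 1 is given. For each transition, use the conditional probability from the current state:
P(active | active) = 2/3; P(dormant | active) = 1/3.
P = 2/3 × 1/3 = 2/9.

2/9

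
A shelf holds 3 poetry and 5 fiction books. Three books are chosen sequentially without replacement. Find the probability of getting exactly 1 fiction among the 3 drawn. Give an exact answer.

One ordering (fiction drawn first) has probability 5/8 × 3/7 × 2/6 = 30/336 = 5/56.
There are C(3,1) = 3 such orderings, each equally likely, so P = 3 × 5/56 = 15/56.

15/56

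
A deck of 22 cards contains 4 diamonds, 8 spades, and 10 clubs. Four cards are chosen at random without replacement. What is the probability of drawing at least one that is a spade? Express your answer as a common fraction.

82/95

P(no spades) = 14/22 × 13/21 × 12/20 × 11/19 = 24024/175560 = 13/95.
P(at least one) = 1 − 13/95 = 82/95.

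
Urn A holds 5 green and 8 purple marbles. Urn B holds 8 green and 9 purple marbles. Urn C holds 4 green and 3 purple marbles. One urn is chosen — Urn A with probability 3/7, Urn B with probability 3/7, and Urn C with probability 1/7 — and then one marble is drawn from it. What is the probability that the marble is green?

From Urn A: P(green) = 5/13.
From Urn B: P(green) = 8/17.
From Urn C: P(green) = 4/7.
Total probability = (3/7)(5/13) + (3/7)(8/17) + (1/7)(4/7) = 4853/10829.

4853/10829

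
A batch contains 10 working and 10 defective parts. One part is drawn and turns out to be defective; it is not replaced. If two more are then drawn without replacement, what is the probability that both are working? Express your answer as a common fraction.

5/19

After the first draw, 10 of the remaining 19 parts are working.
P = 10/19 × 9/18 = 90/342 = 5/19.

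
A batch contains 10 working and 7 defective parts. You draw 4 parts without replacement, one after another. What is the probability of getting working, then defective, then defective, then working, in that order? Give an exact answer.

9/136

Multiply the probability of each draw given the previous ones:
P = 10/17 × 7/16 × 6/15 × 9/14 = 3780/57120 = 9/136.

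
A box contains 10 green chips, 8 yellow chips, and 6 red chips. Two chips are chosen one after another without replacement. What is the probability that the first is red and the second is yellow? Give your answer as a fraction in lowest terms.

2/23

Multiply the probability of each draw given the previous ones:
P = 6/24 × 8/23 = 48/552 = 2/23.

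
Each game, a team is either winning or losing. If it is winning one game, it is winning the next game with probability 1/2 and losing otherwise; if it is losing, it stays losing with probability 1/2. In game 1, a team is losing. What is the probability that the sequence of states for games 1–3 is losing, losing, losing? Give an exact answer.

1/4

Game 1 is given. For each transition, use the conditional probability from the current state:
P(losing | losing) = 1/2; P(losing | losing) = 1/2.
P = 1/2 × 1/2 = 1/4.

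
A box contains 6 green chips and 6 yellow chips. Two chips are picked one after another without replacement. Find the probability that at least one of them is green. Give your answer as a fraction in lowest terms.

17/22

P(no green) = 6/12 × 5/11 = 30/132 = 5/22.
P(at least one) = 1 − 5/22 = 17/22.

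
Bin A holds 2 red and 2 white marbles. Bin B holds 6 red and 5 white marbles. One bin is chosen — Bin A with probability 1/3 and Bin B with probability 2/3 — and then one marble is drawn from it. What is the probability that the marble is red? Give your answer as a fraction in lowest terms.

35/66

From Bin A: P(red) = 2/4.
From Bin B: P(red) = 6/11.
Total probability = (1/3)(2/4) + (2/3)(6/11) = 35/66.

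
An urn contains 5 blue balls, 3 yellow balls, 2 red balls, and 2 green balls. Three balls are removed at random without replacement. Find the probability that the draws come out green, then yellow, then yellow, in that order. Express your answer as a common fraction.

Multiply the probability of each draw given the previous ones:
P = 2/12 × 3/11 × 2/10 = 12/1320 = 1/110.

1/110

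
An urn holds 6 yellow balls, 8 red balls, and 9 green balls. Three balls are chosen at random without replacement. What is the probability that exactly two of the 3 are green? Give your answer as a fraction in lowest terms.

One ordering (green drawn first) has probability 9/23 × 8/22 × 14/21 = 1008/10626 = 24/253.
There are C(3,2) = 3 such orderings, each equally likely, so P = 3 × 24/253 = 72/253.

72/253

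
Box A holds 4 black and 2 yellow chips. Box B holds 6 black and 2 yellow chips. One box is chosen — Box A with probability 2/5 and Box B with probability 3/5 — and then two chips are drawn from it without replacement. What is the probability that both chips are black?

From Box A: P(both black) = (4/6)(3/5) = 2/5.
From Box B: P(both black) = (6/8)(5/7) = 15/28.
Total probability = (2/5)(2/5) + (3/5)(15/28) = 337/700.

337/700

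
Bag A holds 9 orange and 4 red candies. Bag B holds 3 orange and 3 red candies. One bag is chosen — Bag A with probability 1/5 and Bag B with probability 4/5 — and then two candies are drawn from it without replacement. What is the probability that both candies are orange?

82/325

From Bag A: P(both orange) = (9/13)(8/12) = 6/13.
From Bag B: P(both orange) = (3/6)(2/5) = 1/5.
Total probability = (1/5)(6/13) + (4/5)(1/5) = 82/325.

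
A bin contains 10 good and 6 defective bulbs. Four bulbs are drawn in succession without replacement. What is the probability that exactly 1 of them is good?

10/91

One ordering (good drawn first) has probability 10/16 × 6/15 × 5/14 × 4/13 = 1200/43680 = 5/182.
There are C(4,1) = 4 such orderings, each equally likely, so P = 4 × 5/182 = 10/91.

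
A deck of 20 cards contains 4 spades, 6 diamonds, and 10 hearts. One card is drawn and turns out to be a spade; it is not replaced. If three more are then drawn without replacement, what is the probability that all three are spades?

1/969

After the first draw, 3 of the remaining 19 cards are spades.
P = 3/19 × 2/18 × 1/17 = 6/5814 = 1/969.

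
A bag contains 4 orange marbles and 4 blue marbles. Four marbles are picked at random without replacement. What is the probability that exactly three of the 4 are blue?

One ordering (blue drawn first) has probability 4/8 × 3/7 × 2/6 × 4/5 = 96/1680 = 2/35.
There are C(4,3) = 4 such orderings, each equally likely, so P = 4 × 2/35 = 8/35.

8/35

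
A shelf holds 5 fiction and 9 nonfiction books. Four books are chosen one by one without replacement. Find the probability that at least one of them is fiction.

125/143

P(no fiction) = 9/14 × 8/13 × 7/12 × 6/11 = 3024/24024 = 18/143.
P(at least one) = 1 − 18/143 = 125/143.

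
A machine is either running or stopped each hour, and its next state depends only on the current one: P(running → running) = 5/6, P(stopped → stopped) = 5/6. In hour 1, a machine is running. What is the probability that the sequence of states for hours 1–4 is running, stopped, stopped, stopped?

Hour 1 is given. For each transition, use the conditional probability from the current state:
P(stopped | running) = 1/6; P(stopped | stopped) = 5/6; P(stopped | stopped) = 5/6.
P = 1/6 × 5/6 × 5/6 = 25/216.

25/216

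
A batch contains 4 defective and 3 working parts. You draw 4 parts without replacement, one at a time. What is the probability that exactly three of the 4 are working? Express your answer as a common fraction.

One ordering (working drawn first) has probability 3/7 × 2/6 × 1/5 × 4/4 = 24/840 = 1/35.
There are C(4,3) = 4 such orderings, each equally likely, so P = 4 × 1/35 = 4/35.

4/35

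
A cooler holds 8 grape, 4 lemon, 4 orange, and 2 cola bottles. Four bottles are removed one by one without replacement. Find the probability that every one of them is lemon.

1/3060

P = 4/18 × 3/17 × 2/16 × 1/15 = 24/73440 = 1/3060.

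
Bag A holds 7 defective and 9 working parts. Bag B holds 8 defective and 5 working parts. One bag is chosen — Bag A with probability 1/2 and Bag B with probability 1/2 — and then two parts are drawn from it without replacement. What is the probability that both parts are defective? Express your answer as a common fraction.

833/3120

From Bag A: P(both defective) = (7/16)(6/15) = 7/40.
From Bag B: P(both defective) = (8/13)(7/12) = 14/39.
Total probability = (1/2)(7/40) + (1/2)(14/39) = 833/3120.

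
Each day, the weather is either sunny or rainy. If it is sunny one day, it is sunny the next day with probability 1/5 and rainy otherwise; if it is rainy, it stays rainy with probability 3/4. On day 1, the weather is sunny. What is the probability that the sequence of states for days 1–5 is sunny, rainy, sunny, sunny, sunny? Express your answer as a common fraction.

1/125

Day 1 is given. For each transition, use the conditional probability from the current state:
P(rainy | sunny) = 4/5; P(sunny | rainy) = 1/4; P(sunny | sunny) = 1/5; P(sunny | sunny) = 1/5.
P = 4/5 × 1/4 × 1/5 × 1/5 = 4/500 = 1/125.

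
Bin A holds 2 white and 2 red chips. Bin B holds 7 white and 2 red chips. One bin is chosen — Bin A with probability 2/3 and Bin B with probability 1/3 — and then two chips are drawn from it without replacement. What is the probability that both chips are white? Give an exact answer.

From Bin A: P(both white) = (2/4)(1/3) = 1/6.
From Bin B: P(both white) = (7/9)(6/8) = 7/12.
Total probability = (2/3)(1/6) + (1/3)(7/12) = 11/36.

11/36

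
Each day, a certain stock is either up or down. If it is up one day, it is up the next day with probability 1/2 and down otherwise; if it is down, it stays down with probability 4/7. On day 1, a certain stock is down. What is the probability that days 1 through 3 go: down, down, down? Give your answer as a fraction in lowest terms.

Day 1 is given. For each transition, use the conditional probability from the current state:
P(down | down) = 4/7; P(down | down) = 4/7.
P = 4/7 × 4/7 = 16/49.

16/49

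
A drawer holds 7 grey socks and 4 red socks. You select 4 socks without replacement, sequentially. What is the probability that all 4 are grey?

P(all grey) = 7/11 × 6/10 × 5/9 × 4/8 = 840/7920 = 7/66.

7/66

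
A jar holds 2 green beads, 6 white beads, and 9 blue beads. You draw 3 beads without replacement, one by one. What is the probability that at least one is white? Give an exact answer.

P(no white) = 11/17 × 10/16 × 9/15 = 990/4080 = 33/136.
P(at least one) = 1 − 33/136 = 103/136.

103/136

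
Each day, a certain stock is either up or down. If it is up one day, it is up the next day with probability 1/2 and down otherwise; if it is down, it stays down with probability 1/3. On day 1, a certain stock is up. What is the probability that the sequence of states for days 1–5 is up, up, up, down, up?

1/12

Day 1 is given. For each transition, use the conditional probability from the current state:
P(up | up) = 1/2; P(up | up) = 1/2; P(down | up) = 1/2; P(up | down) = 2/3.
P = 1/2 × 1/2 × 1/2 × 2/3 = 2/24 = 1/12.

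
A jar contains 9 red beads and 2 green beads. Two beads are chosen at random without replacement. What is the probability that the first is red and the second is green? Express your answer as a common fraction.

9/55

Each draw changes the counts, so multiply the conditional probabilities along the sequence:
P = 9/11 × 2/10 = 18/110 = 9/55.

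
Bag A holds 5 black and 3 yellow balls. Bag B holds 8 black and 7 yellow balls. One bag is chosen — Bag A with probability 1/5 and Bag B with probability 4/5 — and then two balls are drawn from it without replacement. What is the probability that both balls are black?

299/1050

From Bag A: P(both black) = (5/8)(4/7) = 5/14.
From Bag B: P(both black) = (8/15)(7/14) = 4/15.
Total probability = (1/5)(5/14) + (4/5)(4/15) = 299/1050.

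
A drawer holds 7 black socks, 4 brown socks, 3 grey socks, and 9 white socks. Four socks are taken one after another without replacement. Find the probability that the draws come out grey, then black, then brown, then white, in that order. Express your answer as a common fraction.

9/2530

Chain rule:
P = 3/23 × 7/22 × 4/21 × 9/20 = 756/212520 = 9/2530.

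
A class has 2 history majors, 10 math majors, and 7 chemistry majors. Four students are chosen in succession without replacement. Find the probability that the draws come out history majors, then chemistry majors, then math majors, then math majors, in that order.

35/2584

Multiply the probability of each draw given the previous ones:
P = 2/19 × 7/18 × 10/17 × 9/16 = 1260/93024 = 35/2584.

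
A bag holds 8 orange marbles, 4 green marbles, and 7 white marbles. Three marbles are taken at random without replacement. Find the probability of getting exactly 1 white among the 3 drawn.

154/323

One ordering (white drawn first) has probability 7/19 × 12/18 × 11/17 = 924/5814 = 154/969.
There are C(3,1) = 3 such orderings, each equally likely, so P = 3 × 154/969 = 154/323.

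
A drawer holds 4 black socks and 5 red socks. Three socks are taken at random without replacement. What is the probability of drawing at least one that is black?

P(no black) = 5/9 × 4/8 × 3/7 = 60/504 = 5/42.
P(at least one) = 1 − 5/42 = 37/42.

37/42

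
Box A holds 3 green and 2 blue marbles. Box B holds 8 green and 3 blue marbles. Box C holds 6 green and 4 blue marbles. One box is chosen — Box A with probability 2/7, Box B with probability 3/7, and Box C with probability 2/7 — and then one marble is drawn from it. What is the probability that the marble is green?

36/55

From Box A: P(green) = 3/5.
From Box B: P(green) = 8/11.
From Box C: P(green) = 6/10.
Total probability = (2/7)(3/5) + (3/7)(8/11) + (2/7)(6/10) = 36/55.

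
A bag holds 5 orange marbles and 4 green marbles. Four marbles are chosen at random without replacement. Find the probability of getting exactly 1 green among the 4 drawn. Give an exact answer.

20/63

One ordering (green drawn first) has probability 4/9 × 5/8 × 4/7 × 3/6 = 240/3024 = 5/63.
There are C(4,1) = 4 such orderings, each equally likely, so P = 4 × 5/63 = 20/63.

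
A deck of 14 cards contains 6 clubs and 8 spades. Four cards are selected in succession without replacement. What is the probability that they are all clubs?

P(every draw is a club) = 6/14 × 5/13 × 4/12 × 3/11 = 360/24024 = 15/1001.

15/1001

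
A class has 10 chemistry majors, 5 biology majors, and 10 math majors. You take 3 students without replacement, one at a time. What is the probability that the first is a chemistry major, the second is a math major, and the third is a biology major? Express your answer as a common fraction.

Each draw changes the counts, so multiply the conditional probabilities along the sequence:
P = 10/25 × 10/24 × 5/23 = 500/13800 = 5/138.

5/138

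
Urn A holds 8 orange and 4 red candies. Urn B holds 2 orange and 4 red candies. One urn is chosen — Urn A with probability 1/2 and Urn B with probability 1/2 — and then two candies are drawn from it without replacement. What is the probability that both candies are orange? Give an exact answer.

From Urn A: P(both orange) = (8/12)(7/11) = 14/33.
From Urn B: P(both orange) = (2/6)(1/5) = 1/15.
Total probability = (1/2)(14/33) + (1/2)(1/15) = 27/110.

27/110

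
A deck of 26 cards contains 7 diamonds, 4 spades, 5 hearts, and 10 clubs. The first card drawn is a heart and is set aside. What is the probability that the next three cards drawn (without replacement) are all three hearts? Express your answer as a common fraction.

1/575

After the first draw, 4 of the remaining 25 cards are hearts.
P = 4/25 × 3/24 × 2/23 = 24/13800 = 1/575.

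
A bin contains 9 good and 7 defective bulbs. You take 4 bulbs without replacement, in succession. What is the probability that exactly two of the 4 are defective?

27/65

One ordering (defective drawn first) has probability 7/16 × 6/15 × 9/14 × 8/13 = 3024/43680 = 9/130.
There are C(4,2) = 6 such orderings, each equally likely, so P = 6 × 9/130 = 27/65.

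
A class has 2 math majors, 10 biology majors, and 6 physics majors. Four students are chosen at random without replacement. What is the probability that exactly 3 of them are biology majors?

One ordering (biology majors drawn first) has probability 10/18 × 9/17 × 8/16 × 8/15 = 5760/73440 = 4/51.
There are C(4,3) = 4 such orderings, each equally likely, so P = 4 × 4/51 = 16/51.

16/51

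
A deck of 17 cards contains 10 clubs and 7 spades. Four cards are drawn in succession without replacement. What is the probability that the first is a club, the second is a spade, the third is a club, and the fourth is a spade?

9/136

Multiply the probability of each draw given the previous ones:
P = 10/17 × 7/16 × 9/15 × 6/14 = 3780/57120 = 9/136.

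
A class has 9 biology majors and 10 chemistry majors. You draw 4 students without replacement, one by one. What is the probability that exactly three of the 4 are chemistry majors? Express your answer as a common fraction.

90/323

One ordering (chemistry majors drawn first) has probability 10/19 × 9/18 × 8/17 × 9/16 = 6480/93024 = 45/646.
There are C(4,3) = 4 such orderings, each equally likely, so P = 4 × 45/646 = 90/323.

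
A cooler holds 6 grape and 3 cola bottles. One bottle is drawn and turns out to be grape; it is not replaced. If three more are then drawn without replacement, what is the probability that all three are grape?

After the first draw, 5 of the remaining 8 bottles are grape.
P = 5/8 × 4/7 × 3/6 = 60/336 = 5/28.

5/28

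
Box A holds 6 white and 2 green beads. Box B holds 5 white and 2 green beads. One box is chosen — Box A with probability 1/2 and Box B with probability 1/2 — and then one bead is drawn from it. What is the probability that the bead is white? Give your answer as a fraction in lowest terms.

41/56

From Box A: P(white) = 6/8.
From Box B: P(white) = 5/7.
Total probability = (1/2)(6/8) + (1/2)(5/7) = 41/56.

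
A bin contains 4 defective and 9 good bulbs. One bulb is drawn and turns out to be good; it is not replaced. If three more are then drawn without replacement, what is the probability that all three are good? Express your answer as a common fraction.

14/55

After the first draw, 8 of the remaining 12 bulbs are good.
P = 8/12 × 7/11 × 6/10 = 336/1320 = 14/55.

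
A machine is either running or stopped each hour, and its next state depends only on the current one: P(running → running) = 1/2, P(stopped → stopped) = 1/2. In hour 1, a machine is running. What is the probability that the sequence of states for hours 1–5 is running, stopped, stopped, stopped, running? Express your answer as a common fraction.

Hour 1 is given. For each transition, use the conditional probability from the current state:
P(stopped | running) = 1/2; P(stopped | stopped) = 1/2; P(stopped | stopped) = 1/2; P(running | stopped) = 1/2.
P = 1/2 × 1/2 × 1/2 × 1/2 = 1/16.

1/16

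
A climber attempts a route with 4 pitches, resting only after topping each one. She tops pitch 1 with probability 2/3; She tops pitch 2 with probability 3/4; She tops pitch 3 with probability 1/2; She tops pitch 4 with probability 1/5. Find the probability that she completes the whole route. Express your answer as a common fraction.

1/20

The events are sequential, so multiply the conditional probabilities:
P = 2/3 × 3/4 × 1/2 × 1/5 = 6/120 = 1/20.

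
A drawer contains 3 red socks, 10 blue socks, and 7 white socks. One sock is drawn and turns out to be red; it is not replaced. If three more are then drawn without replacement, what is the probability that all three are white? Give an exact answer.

35/969

After the first draw, 7 of the remaining 19 socks are white.
P = 7/19 × 6/18 × 5/17 = 210/5814 = 35/969.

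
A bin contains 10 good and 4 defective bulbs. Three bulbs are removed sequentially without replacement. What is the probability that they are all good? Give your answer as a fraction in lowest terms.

30/91

P = 10/14 × 9/13 × 8/12 = 720/2184 = 30/91.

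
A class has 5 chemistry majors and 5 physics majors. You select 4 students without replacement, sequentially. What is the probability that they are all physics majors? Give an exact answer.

1/42

P = 5/10 × 4/9 × 3/8 × 2/7 = 120/5040 = 1/42.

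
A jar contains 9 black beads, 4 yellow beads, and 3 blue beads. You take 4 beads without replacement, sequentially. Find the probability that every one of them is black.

P(all black) = 9/16 × 8/15 × 7/14 × 6/13 = 3024/43680 = 9/130.

9/130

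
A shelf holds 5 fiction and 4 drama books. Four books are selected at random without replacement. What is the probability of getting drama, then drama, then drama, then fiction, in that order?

Multiply the probability of each draw given the previous ones:
P = 4/9 × 3/8 × 2/7 × 5/6 = 120/3024 = 5/126.

5/126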